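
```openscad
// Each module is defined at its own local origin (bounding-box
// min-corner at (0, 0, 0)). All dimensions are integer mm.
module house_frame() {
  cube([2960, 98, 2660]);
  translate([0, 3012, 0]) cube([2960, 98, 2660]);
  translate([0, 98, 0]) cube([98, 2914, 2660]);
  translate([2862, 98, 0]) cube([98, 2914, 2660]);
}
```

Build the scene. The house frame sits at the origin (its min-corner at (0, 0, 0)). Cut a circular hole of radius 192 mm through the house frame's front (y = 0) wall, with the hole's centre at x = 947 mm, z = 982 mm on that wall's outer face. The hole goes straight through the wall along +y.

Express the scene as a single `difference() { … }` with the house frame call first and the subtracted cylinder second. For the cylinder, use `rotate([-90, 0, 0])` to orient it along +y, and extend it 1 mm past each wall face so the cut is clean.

difference() {
  house_frame();
  translate([947, -1, 982]) rotate([-90, 0, 0]) cylinder(h = 100, r = 192);
}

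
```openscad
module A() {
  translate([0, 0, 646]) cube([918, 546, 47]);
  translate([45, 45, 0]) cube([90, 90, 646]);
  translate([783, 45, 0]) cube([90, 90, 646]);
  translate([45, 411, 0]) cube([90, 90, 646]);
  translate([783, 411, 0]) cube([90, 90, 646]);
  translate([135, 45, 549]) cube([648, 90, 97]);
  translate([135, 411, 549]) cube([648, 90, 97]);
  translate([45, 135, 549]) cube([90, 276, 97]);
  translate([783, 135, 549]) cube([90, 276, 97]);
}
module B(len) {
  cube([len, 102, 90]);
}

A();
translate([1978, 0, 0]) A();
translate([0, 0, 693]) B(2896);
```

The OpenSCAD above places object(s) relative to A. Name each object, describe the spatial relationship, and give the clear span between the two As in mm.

A is a table. B is a beam. A beam spans the tops of two tables. The clear span between the two tables is 1060 mm.

Second table starts at x = 1978; first ends at x = 918; clear span = 1978 − 918 = 1060 mm.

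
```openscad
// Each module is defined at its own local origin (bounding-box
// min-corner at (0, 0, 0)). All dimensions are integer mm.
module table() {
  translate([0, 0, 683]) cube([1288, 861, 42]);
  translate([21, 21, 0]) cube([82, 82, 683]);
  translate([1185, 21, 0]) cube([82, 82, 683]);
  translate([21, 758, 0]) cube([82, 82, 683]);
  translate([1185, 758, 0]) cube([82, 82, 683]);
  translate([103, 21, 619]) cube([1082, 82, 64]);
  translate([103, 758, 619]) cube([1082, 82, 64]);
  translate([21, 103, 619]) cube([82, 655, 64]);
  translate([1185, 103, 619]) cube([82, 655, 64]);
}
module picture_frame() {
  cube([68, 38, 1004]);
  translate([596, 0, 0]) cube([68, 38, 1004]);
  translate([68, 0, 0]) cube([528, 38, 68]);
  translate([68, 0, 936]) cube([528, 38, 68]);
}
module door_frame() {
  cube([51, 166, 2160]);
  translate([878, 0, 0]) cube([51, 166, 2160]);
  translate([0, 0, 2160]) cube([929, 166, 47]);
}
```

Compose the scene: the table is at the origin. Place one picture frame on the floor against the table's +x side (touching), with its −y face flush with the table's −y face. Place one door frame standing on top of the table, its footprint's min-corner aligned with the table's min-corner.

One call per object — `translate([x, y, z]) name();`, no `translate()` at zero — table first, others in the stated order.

table();
translate([1288, 0, 0]) picture_frame();
translate([0, 0, 725]) door_frame();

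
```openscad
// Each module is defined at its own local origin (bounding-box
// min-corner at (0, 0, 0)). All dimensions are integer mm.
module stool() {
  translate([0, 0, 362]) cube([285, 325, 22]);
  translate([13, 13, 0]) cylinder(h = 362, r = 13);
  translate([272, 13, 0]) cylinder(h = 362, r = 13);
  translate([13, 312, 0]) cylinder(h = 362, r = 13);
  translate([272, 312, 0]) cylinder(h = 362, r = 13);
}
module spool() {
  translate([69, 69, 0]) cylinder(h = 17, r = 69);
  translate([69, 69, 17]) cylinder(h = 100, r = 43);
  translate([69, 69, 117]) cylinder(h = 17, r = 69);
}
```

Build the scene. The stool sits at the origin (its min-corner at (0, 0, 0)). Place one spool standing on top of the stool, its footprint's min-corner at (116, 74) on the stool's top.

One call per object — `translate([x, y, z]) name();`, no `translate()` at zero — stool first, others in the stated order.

stool();
translate([116, 74, 384]) spool();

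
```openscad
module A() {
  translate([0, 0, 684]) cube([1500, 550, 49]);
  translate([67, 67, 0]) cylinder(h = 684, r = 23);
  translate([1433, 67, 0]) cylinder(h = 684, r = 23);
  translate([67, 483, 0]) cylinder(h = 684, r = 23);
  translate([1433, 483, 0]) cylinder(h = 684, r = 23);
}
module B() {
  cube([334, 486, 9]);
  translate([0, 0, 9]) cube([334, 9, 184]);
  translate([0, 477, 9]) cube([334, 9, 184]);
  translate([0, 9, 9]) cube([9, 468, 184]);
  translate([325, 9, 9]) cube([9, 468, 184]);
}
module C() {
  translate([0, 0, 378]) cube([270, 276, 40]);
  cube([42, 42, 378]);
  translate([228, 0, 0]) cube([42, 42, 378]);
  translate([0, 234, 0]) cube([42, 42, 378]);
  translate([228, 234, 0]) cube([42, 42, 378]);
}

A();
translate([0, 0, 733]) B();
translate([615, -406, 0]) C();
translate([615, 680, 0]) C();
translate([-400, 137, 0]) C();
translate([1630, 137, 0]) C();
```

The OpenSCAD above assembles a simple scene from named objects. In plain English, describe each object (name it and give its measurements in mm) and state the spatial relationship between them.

A is a table: top 1500 mm (x) × 550 mm (y), 49 mm thick, upper face at z = 733 mm, on four round legs of 46 mm diameter, each leg's bounding box inset 44 mm from the nearest pair of top edges, running from z = 0 to the bottom of the top.

B is an open storage box with external size 334×486×193 mm and wall thickness 9 mm (the base is also 9 mm thick). The base covers the whole footprint; the four walls stand on the base, with the y-facing walls full-width and the x-facing walls fitting between their inner faces.

C is a four-legged stool. The seat is 270×276 mm, 40 mm thick, top at z = 418 mm. It stands on four square legs, each 42×42 mm in cross-section, from z = 0 to the seat underside, each flush with a corner of the seat.

The open box is on top of the table. Four stools sit around the table at the −y, +y, −x, +x sides.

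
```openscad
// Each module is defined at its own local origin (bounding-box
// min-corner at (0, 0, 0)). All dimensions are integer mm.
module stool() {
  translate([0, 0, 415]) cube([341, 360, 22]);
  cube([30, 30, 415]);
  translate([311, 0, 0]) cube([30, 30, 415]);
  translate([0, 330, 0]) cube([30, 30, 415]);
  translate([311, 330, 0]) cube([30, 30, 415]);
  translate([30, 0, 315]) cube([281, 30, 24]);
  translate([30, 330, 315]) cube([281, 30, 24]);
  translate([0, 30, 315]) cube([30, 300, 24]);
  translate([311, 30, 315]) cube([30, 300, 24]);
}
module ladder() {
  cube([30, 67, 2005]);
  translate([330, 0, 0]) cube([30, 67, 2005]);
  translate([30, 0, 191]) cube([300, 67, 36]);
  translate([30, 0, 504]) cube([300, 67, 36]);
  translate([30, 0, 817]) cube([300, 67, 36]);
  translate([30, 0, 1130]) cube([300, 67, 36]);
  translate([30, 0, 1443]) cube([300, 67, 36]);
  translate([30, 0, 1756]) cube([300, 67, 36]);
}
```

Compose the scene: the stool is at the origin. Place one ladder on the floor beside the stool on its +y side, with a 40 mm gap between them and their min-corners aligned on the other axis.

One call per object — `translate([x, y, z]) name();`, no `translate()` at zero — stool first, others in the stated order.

stool();
translate([0, 400, 0]) ladder();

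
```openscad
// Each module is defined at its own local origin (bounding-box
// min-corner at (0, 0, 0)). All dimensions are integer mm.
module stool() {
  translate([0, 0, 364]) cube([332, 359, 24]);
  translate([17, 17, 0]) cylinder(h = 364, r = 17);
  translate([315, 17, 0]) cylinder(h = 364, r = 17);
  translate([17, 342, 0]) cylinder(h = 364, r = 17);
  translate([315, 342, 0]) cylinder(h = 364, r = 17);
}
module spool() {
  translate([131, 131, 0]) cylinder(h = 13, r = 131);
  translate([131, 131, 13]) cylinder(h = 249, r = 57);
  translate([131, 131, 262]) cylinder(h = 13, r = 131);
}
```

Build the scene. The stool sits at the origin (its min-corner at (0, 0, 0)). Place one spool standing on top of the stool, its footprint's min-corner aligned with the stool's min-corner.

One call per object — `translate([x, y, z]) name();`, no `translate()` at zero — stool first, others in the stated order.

stool();
translate([0, 0, 388]) spool();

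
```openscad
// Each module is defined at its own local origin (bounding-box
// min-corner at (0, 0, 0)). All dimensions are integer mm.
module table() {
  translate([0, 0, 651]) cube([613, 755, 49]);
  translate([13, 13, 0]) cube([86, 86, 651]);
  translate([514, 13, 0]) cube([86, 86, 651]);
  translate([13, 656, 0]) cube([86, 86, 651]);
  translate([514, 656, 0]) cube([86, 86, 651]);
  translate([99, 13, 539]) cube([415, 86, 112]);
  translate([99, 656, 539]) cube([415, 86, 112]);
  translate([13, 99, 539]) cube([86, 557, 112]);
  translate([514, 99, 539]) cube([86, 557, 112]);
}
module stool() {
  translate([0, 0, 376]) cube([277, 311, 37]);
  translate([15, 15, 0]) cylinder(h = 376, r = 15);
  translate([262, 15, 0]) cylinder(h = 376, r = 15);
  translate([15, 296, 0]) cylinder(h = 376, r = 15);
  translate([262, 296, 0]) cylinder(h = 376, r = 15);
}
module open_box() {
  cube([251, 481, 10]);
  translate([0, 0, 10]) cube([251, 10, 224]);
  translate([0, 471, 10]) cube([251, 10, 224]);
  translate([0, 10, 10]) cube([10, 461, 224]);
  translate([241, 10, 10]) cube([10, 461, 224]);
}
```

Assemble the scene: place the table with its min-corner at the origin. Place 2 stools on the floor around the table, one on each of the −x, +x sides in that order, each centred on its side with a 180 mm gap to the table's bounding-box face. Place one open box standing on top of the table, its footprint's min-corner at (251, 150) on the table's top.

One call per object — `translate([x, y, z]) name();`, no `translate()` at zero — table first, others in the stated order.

table();
translate([-457, 222, 0]) stool();
translate([793, 222, 0]) stool();
translate([251, 150, 700]) open_box();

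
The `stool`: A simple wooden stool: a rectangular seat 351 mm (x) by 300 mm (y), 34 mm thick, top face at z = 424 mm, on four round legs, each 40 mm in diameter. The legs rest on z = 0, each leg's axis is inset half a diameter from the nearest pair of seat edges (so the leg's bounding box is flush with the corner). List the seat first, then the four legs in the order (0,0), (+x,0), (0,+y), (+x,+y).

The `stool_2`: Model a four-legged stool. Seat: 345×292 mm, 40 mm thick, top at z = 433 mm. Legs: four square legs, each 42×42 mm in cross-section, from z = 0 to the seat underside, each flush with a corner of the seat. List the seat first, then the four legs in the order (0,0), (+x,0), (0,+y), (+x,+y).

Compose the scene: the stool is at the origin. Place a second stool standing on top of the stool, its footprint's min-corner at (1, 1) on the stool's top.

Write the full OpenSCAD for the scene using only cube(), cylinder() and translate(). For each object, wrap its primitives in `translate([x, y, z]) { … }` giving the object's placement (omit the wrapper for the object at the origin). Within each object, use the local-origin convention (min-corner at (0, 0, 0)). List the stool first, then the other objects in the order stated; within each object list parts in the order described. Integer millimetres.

translate([0, 0, 390]) cube([351, 300, 34]);
translate([20, 20, 0]) cylinder(h = 390, r = 20);
translate([331, 20, 0]) cylinder(h = 390, r = 20);
translate([20, 280, 0]) cylinder(h = 390, r = 20);
translate([331, 280, 0]) cylinder(h = 390, r = 20);
translate([1, 1, 424]) {
  translate([0, 0, 393]) cube([345, 292, 40]);
  cube([42, 42, 393]);
  translate([303, 0, 0]) cube([42, 42, 393]);
  translate([0, 250, 0]) cube([42, 42, 393]);
  translate([303, 250, 0]) cube([42, 42, 393]);
}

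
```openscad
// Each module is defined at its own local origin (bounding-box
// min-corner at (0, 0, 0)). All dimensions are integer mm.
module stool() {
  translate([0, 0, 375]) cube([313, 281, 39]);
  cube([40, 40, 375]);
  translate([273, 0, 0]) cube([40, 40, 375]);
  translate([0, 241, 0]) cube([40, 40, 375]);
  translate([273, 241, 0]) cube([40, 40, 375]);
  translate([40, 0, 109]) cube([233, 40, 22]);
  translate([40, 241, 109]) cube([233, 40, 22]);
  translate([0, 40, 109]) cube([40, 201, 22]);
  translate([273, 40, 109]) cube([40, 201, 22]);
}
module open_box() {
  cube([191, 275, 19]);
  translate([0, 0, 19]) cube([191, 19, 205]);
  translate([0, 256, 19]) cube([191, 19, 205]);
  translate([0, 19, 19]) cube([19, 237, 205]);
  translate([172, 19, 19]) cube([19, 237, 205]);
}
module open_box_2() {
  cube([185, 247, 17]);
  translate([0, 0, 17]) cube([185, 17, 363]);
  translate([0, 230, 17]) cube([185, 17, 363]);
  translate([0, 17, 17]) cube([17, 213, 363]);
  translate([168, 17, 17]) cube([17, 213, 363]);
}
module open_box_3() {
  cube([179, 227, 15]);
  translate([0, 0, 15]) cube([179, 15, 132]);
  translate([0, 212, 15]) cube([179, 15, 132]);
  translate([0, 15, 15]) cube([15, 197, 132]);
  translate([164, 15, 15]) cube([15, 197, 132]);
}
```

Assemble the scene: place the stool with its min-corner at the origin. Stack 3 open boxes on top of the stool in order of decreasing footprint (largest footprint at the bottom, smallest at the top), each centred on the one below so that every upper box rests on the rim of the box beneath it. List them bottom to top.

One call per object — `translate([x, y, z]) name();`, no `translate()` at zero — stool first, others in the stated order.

stool();
translate([61, 3, 414]) open_box();
translate([64, 17, 638]) open_box_2();
translate([67, 27, 1018]) open_box_3();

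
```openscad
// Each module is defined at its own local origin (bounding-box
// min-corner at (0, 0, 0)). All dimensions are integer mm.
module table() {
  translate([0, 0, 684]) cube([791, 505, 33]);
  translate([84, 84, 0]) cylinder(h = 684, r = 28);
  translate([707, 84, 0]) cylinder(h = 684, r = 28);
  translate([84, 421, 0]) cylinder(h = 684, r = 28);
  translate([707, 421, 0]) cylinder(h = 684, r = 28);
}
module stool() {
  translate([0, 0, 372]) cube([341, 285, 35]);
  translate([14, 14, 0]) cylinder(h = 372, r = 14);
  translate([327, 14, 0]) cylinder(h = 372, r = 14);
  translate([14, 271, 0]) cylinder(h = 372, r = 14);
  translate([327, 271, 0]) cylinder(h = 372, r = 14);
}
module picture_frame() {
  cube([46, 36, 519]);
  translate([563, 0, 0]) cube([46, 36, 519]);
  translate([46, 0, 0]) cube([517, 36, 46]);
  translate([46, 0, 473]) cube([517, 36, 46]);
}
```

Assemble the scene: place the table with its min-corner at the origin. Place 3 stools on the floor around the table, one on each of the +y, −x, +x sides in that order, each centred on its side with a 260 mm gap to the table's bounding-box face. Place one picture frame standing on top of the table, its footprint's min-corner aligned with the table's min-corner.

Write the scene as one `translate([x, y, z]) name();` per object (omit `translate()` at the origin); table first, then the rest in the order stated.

table();
translate([225, 765, 0]) stool();
translate([-601, 110, 0]) stool();
translate([1051, 110, 0]) stool();
translate([0, 0, 717]) picture_frame();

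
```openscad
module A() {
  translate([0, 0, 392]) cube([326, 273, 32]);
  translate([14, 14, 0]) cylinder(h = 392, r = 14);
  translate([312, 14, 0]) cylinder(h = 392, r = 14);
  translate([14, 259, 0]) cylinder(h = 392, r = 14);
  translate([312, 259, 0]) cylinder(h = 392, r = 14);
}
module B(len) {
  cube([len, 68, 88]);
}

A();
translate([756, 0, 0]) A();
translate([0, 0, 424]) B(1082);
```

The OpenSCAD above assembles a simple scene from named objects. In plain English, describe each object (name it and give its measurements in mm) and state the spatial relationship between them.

A is a four-legged stool. The seat is 326×273 mm, 32 mm thick, top at z = 424 mm. It stands on four round legs, each 28 mm in diameter, from z = 0 to the seat underside, each leg's axis is inset half a diameter from the nearest pair of seat edges (so the leg's bounding box is flush with the corner).

B is a rectangular beam 1082 mm long (x), 68 mm deep (y), 88 mm thick (z).

The beam spans the tops of two stools placed 430 mm apart, resting at z = 424 mm.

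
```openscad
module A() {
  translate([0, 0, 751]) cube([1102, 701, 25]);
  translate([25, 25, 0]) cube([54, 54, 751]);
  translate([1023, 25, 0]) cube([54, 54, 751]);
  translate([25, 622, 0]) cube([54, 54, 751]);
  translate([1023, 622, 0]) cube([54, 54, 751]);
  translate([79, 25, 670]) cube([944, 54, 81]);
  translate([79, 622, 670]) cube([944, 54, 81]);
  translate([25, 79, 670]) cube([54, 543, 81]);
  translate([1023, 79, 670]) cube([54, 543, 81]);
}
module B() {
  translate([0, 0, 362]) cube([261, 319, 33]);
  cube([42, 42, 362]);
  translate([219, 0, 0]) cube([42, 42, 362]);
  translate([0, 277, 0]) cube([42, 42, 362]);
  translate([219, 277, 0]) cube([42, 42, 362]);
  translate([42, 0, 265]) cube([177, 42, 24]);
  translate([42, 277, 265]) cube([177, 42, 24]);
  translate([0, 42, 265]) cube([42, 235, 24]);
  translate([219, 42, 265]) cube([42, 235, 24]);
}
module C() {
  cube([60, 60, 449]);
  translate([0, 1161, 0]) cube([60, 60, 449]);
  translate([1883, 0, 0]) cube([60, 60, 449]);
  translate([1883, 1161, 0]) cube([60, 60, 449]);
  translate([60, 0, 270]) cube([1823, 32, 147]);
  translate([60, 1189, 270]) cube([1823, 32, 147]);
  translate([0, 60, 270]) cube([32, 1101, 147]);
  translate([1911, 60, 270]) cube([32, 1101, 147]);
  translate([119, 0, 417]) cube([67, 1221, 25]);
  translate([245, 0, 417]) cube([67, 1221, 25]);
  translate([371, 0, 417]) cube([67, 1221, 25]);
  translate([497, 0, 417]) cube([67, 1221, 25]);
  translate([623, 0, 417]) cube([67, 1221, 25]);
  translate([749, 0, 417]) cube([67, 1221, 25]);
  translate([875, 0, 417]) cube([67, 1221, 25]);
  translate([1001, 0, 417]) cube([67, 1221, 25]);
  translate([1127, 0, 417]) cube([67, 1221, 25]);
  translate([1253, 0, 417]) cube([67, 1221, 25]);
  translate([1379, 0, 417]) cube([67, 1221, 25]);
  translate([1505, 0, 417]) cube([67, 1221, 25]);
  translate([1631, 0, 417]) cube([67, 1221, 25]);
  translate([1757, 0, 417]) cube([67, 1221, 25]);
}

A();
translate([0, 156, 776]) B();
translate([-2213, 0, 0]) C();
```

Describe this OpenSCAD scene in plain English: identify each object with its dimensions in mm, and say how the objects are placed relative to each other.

A is a table with a 1102×701 mm rectangular top, 25 mm thick, top surface at z = 776 mm, supported by four 54×54 mm square legs, each inset 25 mm from the nearest pair of top edges, running from the floor. Four apron rails, 54 mm thick and 81 mm tall, run between adjacent legs with their top edges flush with the underside of the top and their outer faces flush with the legs' outer faces.

B is a four-legged stool. The seat is 261×319 mm, 33 mm thick, top at z = 395 mm. It stands on four square legs, each 42×42 mm in cross-section, from z = 0 to the seat underside, each flush with a corner of the seat. Four stretchers, 42 mm wide and 24 mm tall, connect adjacent legs with their undersides at z = 265 mm, each running between the inner faces of the legs it joins and aligned with the legs' outer faces on the other axis.

C is a bed frame 1943 mm long (x) by 1221 mm wide (y). Four 60×60 mm corner posts, 449 mm tall, at the corners of the footprint. Four rails of 32 mm thickness and 147 mm height run between adjacent posts with their undersides at z = 270 mm, their outer faces flush with the outside of the frame (the two x-running rails run between the posts' inner faces; the two y-running rails run between the posts' inner faces). 14 slats, each 67 mm wide (x) and 25 mm thick, lie across the top of the two x-running rails, running the full 1221 mm width of the frame in y; the slats are evenly spaced along x between the inner faces of the end posts with equal gaps (rounded down to the nearest mm) at the −x end and between each pair — any rounding remainder accumulates at the +x end.

The stool is on top of the table. The bed frame is on the floor beside the table on its −x side.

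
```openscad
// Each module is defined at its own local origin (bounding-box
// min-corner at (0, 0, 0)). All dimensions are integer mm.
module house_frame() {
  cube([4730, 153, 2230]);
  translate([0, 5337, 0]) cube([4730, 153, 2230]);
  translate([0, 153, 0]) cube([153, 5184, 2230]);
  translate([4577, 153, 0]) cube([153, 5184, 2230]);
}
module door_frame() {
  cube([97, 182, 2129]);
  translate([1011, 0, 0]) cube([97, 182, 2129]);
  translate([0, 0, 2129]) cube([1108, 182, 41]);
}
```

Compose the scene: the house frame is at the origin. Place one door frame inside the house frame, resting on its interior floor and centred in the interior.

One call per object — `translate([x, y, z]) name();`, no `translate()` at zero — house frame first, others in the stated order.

house_frame();
translate([1811, 2654, 0]) door_frame();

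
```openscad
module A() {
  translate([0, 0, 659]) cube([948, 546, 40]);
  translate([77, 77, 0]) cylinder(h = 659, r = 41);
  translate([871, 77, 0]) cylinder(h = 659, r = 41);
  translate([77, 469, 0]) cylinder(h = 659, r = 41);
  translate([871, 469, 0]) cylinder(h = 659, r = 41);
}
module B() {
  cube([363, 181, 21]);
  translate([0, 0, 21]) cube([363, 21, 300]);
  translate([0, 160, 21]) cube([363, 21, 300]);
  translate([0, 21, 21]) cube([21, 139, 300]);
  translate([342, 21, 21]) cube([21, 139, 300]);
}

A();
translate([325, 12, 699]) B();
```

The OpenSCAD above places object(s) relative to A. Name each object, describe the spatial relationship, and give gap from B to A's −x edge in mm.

A is a table. B is an open box. The open box is on top of the table. The gap from the open box to the table's −x edge is 325 mm.

The open box's min-x is at 325; the table's min-x is 0; gap = 325 mm.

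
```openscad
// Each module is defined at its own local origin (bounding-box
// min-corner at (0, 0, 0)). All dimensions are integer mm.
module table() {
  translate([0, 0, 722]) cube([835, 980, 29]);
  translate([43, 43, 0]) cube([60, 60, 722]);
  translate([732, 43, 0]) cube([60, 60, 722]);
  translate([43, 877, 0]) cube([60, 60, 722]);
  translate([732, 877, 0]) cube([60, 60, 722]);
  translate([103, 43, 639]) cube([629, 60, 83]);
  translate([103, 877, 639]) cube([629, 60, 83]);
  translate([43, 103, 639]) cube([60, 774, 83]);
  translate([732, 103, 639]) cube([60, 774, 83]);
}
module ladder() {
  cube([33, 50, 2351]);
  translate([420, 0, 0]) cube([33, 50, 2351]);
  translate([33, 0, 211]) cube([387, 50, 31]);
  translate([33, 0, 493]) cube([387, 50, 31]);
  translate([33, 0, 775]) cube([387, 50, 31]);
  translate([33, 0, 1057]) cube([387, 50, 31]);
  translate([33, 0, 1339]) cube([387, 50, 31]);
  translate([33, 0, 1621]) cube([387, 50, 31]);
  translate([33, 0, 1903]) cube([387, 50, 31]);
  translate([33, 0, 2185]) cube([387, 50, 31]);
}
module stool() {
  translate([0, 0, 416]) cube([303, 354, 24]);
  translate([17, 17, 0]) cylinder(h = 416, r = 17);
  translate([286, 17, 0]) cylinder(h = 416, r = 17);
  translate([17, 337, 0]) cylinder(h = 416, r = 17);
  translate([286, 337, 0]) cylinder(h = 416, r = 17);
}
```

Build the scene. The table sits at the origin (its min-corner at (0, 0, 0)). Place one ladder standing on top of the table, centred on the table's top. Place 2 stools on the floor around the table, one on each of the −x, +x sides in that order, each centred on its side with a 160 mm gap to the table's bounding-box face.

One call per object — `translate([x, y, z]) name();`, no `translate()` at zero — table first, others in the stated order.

table();
translate([191, 465, 751]) ladder();
translate([-463, 313, 0]) stool();
translate([995, 313, 0]) stool();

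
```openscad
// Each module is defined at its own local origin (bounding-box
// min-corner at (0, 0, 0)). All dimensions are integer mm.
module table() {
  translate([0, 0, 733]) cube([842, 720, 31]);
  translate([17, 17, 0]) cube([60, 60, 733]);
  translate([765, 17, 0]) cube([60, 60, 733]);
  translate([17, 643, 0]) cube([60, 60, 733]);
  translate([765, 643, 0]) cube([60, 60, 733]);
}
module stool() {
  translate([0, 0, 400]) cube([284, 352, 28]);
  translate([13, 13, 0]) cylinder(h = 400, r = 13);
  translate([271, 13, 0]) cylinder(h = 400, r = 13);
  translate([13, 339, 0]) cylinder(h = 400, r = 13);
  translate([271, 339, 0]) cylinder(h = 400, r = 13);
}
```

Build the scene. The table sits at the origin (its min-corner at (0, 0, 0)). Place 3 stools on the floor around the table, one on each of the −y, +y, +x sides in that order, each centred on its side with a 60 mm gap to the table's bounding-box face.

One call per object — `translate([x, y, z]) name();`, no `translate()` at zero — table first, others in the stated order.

table();
translate([279, -412, 0]) stool();
translate([279, 780, 0]) stool();
translate([902, 184, 0]) stool();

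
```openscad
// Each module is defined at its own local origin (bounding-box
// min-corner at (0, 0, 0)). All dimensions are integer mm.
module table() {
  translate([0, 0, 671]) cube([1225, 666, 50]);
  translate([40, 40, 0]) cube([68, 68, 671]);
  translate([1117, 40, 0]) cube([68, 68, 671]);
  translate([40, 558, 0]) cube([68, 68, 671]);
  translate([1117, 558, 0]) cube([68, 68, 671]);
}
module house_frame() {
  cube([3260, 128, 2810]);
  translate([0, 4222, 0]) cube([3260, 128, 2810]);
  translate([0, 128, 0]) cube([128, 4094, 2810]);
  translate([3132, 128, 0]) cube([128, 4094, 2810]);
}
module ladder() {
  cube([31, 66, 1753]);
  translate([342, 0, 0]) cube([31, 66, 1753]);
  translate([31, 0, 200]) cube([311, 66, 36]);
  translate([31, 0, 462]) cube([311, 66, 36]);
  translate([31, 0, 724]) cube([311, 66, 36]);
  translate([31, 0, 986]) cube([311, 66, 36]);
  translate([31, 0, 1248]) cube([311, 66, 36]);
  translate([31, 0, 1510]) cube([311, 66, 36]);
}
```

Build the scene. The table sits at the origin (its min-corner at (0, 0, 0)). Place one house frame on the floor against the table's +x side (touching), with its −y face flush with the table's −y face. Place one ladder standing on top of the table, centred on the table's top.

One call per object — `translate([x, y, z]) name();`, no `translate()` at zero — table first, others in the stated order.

table();
translate([1225, 0, 0]) house_frame();
translate([426, 300, 721]) ladder();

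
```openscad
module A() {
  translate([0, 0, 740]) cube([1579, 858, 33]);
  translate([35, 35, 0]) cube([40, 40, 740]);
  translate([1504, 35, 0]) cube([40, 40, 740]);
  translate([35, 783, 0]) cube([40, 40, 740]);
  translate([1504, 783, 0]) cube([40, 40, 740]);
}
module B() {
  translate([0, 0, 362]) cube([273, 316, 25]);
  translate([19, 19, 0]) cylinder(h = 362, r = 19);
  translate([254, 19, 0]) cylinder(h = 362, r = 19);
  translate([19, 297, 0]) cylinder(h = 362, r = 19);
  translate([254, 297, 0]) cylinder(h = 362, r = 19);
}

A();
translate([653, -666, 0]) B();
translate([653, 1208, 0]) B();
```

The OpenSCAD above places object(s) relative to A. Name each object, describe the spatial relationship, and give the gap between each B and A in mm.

A is a table. B is a stool. Two stools sit around the table at the −y, +y sides. The gap between each stool and the table is 350 mm.

Each stool's nearest face is 350 mm from the table's bounding box.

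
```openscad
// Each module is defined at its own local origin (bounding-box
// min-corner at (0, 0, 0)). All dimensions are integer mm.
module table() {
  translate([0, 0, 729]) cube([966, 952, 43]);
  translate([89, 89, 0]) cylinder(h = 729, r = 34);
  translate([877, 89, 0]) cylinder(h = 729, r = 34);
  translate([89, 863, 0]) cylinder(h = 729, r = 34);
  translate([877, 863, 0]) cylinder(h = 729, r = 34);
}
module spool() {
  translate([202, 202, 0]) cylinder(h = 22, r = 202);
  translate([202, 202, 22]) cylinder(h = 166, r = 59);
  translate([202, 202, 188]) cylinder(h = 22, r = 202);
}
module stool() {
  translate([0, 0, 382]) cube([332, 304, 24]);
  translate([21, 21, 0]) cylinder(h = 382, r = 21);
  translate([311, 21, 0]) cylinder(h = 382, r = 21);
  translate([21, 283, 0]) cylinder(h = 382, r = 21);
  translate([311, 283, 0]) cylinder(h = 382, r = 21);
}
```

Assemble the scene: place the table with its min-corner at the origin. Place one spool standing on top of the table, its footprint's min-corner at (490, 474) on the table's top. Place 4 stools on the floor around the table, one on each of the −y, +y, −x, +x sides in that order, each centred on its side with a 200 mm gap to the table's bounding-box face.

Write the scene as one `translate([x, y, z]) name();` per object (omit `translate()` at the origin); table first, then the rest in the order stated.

table();
translate([490, 474, 772]) spool();
translate([317, -504, 0]) stool();
translate([317, 1152, 0]) stool();
translate([-532, 324, 0]) stool();
translate([1166, 324, 0]) stool();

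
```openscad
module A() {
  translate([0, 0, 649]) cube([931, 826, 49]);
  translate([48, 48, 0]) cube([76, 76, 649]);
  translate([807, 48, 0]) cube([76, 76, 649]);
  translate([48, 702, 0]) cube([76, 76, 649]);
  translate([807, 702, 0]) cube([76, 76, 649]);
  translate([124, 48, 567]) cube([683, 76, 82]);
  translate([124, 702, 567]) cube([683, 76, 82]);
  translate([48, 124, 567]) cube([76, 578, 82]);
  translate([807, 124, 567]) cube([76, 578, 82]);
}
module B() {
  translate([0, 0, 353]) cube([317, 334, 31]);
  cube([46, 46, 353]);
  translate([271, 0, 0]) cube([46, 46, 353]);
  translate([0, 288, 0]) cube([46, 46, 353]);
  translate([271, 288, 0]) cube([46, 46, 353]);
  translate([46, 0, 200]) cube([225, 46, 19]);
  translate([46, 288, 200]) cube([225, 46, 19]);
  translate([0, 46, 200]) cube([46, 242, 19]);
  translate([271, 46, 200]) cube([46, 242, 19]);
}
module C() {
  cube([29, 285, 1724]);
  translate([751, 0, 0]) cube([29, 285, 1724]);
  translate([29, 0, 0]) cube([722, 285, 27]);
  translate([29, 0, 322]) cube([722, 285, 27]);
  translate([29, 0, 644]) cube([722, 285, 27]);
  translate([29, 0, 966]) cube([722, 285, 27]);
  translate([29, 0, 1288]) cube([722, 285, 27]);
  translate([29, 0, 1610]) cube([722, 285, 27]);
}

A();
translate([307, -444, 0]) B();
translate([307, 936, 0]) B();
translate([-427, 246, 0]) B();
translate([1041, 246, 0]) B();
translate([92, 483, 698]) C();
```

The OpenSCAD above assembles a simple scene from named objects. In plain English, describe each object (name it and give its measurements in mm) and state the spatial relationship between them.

A is a table with a 931×826 mm rectangular top, 49 mm thick, top surface at z = 698 mm, supported by four 76×76 mm square legs, each inset 48 mm from the nearest pair of top edges, running from the floor. Four apron rails, 76 mm thick and 82 mm tall, run between adjacent legs with their top edges flush with the underside of the top and their outer faces flush with the legs' outer faces.

B is a four-legged stool. The seat is a 317×334×31 mm slab whose top surface is at z = 384 mm; four square legs, each 46×46 mm in cross-section, run from the floor (z = 0) to the underside of the seat, each flush with a corner of the seat. Four stretchers, 46 mm wide and 19 mm tall, connect adjacent legs with their undersides at z = 200 mm, each running between the inner faces of the legs it joins and aligned with the legs' outer faces on the other axis.

C is an open bookshelf. Two side panels, each 29 mm thick, 285 mm deep and 1724 mm tall, stand 780 mm apart (outside-to-outside). Between them sit 6 shelves, each 27 mm thick and 285 mm deep, spanning the full gap between the sides. The bottom shelf rests on the floor (its underside at z = 0) and the clear gap between one shelf's top and the next shelf's underside is 295 mm.

Four stools sit around the table at the −y, +y, −x, +x sides. The bookshelf is on top of the table.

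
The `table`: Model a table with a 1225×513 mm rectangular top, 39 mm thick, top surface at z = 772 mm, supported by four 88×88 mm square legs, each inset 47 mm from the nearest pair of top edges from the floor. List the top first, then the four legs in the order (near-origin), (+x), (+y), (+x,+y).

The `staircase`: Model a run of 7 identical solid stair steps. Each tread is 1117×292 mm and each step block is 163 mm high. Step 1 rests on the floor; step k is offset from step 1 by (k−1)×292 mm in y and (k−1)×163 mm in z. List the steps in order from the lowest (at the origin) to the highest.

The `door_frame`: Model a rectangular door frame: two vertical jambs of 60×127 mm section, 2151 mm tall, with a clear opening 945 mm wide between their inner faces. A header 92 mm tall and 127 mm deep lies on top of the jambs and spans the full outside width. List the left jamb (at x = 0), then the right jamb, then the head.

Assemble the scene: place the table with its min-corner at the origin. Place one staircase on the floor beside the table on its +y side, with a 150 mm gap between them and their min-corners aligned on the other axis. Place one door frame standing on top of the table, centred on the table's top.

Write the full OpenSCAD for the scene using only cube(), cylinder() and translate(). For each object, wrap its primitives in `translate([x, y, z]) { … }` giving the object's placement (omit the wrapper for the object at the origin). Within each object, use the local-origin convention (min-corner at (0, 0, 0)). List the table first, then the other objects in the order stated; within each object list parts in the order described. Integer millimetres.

translate([0, 0, 733]) cube([1225, 513, 39]);
translate([47, 47, 0]) cube([88, 88, 733]);
translate([1090, 47, 0]) cube([88, 88, 733]);
translate([47, 378, 0]) cube([88, 88, 733]);
translate([1090, 378, 0]) cube([88, 88, 733]);
translate([0, 663, 0]) {
  cube([1117, 292, 163]);
  translate([0, 292, 163]) cube([1117, 292, 163]);
  translate([0, 584, 326]) cube([1117, 292, 163]);
  translate([0, 876, 489]) cube([1117, 292, 163]);
  translate([0, 1168, 652]) cube([1117, 292, 163]);
  translate([0, 1460, 815]) cube([1117, 292, 163]);
  translate([0, 1752, 978]) cube([1117, 292, 163]);
}
translate([80, 193, 772]) {
  cube([60, 127, 2151]);
  translate([1005, 0, 0]) cube([60, 127, 2151]);
  translate([0, 0, 2151]) cube([1065, 127, 92]);
}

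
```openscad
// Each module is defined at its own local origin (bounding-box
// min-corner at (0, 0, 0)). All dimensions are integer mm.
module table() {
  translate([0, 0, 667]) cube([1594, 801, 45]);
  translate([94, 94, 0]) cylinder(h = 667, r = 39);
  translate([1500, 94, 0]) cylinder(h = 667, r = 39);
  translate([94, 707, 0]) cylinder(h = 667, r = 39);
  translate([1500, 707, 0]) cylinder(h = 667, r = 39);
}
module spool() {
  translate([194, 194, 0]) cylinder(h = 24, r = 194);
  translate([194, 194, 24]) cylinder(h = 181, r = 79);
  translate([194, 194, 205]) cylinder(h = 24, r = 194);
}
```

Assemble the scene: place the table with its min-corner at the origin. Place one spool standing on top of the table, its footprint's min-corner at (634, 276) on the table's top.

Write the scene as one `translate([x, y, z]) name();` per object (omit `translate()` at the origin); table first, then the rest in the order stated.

table();
translate([634, 276, 712]) spool();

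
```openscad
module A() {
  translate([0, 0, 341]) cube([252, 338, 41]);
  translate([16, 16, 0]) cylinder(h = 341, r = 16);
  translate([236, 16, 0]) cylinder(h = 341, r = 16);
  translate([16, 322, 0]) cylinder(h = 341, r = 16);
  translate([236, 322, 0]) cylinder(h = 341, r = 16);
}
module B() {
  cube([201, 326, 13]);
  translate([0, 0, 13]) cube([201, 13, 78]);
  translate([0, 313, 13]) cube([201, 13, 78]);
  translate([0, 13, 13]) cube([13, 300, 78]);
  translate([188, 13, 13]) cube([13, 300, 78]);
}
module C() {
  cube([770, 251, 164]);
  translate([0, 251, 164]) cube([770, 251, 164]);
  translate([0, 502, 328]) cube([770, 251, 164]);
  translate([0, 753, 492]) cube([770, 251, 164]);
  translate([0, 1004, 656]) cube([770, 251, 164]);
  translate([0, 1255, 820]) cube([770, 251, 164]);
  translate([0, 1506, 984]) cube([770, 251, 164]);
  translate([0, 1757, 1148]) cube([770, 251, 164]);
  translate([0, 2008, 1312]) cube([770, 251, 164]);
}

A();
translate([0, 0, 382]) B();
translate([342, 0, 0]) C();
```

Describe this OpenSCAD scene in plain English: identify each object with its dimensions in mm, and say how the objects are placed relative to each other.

A is a four-legged stool. The seat is 252×338 mm, 41 mm thick, top at z = 382 mm. It stands on four round legs, each 32 mm in diameter, from z = 0 to the seat underside, each leg's axis is inset half a diameter from the nearest pair of seat edges (so the leg's bounding box is flush with the corner).

B is an open storage box with external size 201×326×91 mm and wall thickness 13 mm (the base is also 13 mm thick). The base covers the whole footprint; the four walls stand on the base, with the y-facing walls full-width and the x-facing walls fitting between their inner faces.

C is a straight staircase of 9 solid steps. Each step is 770 mm wide (x), 251 mm deep (y, the going) and 164 mm tall (the rise). The first step rests on the floor; each subsequent step sits one going further in +y and one rise higher in +z, directly behind and above the previous step with no overlap.

The open box is on top of the stool. The staircase is on the floor beside the stool on its +x side.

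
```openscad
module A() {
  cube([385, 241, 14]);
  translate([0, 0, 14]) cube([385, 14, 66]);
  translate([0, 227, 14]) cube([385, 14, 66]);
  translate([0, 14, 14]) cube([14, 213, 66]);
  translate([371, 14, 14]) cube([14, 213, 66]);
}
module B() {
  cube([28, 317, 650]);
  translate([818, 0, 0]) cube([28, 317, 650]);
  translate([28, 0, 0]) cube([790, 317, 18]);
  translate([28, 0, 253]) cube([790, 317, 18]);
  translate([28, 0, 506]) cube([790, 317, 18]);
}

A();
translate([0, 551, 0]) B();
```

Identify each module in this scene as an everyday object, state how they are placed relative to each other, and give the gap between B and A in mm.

The bookshelf's nearest face is 310 mm from the open box's +y face.

A is an open box. B is a bookshelf. The bookshelf is on the floor beside the open box on its +y side. The gap between the bookshelf and the open box is 310 mm.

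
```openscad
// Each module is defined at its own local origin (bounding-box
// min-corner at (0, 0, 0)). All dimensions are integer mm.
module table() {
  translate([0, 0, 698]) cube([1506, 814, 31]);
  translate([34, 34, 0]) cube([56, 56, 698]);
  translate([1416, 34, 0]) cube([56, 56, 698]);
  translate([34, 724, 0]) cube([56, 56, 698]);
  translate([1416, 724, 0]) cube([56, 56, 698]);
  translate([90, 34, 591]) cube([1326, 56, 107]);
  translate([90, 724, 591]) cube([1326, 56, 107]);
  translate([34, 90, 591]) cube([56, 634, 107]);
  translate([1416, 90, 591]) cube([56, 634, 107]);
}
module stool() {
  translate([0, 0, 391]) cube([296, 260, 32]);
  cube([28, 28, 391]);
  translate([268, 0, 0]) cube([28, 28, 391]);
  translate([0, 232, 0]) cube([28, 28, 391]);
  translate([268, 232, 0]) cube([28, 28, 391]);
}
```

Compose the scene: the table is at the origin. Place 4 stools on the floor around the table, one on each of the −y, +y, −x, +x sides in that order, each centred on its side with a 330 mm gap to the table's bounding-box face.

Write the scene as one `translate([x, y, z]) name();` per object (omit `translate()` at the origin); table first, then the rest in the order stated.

table();
translate([605, -590, 0]) stool();
translate([605, 1144, 0]) stool();
translate([-626, 277, 0]) stool();
translate([1836, 277, 0]) stool();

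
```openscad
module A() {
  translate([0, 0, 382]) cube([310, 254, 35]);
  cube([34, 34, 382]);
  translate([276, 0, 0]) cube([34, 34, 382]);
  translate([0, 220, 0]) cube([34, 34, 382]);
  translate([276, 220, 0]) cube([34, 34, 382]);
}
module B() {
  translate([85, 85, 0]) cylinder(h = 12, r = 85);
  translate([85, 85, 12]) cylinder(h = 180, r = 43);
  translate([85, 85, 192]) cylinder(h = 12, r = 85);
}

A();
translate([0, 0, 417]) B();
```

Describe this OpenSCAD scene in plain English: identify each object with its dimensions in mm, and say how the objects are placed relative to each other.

A is a simple wooden stool: a rectangular seat 310 mm (x) by 254 mm (y), 35 mm thick, top face at z = 417 mm, on four square legs, each 34×34 mm in cross-section. The legs rest on z = 0, each flush with a corner of the seat.

B is a spool: two coaxial disc flanges of radius 85 mm and thickness 12 mm, joined by a core cylinder of radius 43 mm and height 180 mm. The lower flange rests on z = 0 and the three cylinders share a vertical axis.

The spool is on top of the stool.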